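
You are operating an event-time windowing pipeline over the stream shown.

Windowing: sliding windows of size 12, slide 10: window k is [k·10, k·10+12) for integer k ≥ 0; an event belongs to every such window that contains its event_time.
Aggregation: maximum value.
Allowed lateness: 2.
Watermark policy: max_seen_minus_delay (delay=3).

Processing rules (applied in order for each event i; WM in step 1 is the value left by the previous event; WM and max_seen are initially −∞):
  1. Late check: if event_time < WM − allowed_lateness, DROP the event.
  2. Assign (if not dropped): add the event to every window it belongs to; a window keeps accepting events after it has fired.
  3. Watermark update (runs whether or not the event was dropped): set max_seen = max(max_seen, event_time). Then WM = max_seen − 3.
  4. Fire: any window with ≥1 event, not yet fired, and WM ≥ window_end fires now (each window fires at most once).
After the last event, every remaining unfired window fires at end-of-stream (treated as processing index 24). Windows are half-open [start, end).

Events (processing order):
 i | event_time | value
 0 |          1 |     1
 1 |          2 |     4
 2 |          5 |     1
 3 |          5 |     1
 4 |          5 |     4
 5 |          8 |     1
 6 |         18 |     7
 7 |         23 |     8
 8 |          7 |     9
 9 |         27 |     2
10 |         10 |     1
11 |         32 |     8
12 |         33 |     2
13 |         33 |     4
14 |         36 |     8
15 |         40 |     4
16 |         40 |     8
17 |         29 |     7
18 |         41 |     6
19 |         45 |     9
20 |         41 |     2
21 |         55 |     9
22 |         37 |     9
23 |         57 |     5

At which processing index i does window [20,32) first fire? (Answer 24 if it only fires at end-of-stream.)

i=0 t=1 v=1: → [0,12); WM=-2
i=1 t=2 v=4: → [0,12); WM=-1
i=2 t=5 v=1: → [0,12); WM=2
i=3 t=5 v=1: → [0,12); WM=2
i=4 t=5 v=4: → [0,12); WM=2
i=5 t=8 v=1: → [0,12); WM=5
i=6 t=18 v=7: → [10,22); WM=15; [0,12) fires=4
i=7 t=23 v=8: → [20,32); WM=20
i=8 t=7 v=9: DROP (t<20-2); WM=20
i=9 t=27 v=2: → [20,32); WM=24; [10,22) fires=7
i=10 t=10 v=1: DROP (t<24-2); WM=24
i=11 t=32 v=8: → [30,42); WM=29
i=12 t=33 v=2: → [30,42); WM=30
i=13 t=33 v=4: → [30,42); WM=30
i=14 t=36 v=8: → [30,42); WM=33; [20,32) fires=8
i=15 t=40 v=4: → [40,52),[30,42); WM=37
i=16 t=40 v=8: → [40,52),[30,42); WM=37
i=17 t=29 v=7: DROP (t<37-2); WM=37
i=18 t=41 v=6: → [40,52),[30,42); WM=38
i=19 t=45 v=9: → [40,52); WM=42; [30,42) fires=8
i=20 t=41 v=2: → [40,52),[30,42); WM=42
i=21 t=55 v=9: → [50,62); WM=52; [40,52) fires=9
i=22 t=37 v=9: DROP (t<52-2); WM=52
i=23 t=57 v=5: → [50,62); WM=54

14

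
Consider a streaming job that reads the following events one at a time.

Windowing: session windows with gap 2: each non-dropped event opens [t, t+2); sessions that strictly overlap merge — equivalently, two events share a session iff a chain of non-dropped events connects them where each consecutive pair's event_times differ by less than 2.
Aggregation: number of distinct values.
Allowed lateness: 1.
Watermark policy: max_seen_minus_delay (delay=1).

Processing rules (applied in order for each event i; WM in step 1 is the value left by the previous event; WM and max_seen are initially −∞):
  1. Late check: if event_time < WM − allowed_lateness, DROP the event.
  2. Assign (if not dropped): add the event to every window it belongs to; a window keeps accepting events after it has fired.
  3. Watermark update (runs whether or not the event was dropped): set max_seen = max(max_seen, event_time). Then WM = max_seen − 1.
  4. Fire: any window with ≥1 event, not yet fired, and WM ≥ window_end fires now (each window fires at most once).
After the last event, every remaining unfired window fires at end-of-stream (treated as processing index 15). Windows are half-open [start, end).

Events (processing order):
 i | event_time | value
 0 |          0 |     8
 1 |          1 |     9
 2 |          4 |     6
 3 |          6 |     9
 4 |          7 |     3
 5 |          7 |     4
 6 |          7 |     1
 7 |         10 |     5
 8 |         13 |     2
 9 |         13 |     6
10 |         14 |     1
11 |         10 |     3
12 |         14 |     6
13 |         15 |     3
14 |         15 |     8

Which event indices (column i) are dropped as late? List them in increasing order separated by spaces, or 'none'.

11

i=0 t=0 v=8: → [0,2); WM=-1
i=1 t=1 v=9: → [0,3); WM=0
i=2 t=4 v=6: → [4,6); WM=3
i=3 t=6 v=9: → [6,8); WM=5
i=4 t=7 v=3: → [6,9); WM=6
i=5 t=7 v=4: → [6,9); WM=6
i=6 t=7 v=1: → [6,9); WM=6
i=7 t=10 v=5: → [10,12); WM=9
i=8 t=13 v=2: → [13,15); WM=12
i=9 t=13 v=6: → [13,15); WM=12
i=10 t=14 v=1: → [13,16); WM=13
i=11 t=10 v=3: DROP (t<13-1); WM=13
i=12 t=14 v=6: → [13,16); WM=13
i=13 t=15 v=3: → [13,17); WM=14
i=14 t=15 v=8: → [13,17); WM=14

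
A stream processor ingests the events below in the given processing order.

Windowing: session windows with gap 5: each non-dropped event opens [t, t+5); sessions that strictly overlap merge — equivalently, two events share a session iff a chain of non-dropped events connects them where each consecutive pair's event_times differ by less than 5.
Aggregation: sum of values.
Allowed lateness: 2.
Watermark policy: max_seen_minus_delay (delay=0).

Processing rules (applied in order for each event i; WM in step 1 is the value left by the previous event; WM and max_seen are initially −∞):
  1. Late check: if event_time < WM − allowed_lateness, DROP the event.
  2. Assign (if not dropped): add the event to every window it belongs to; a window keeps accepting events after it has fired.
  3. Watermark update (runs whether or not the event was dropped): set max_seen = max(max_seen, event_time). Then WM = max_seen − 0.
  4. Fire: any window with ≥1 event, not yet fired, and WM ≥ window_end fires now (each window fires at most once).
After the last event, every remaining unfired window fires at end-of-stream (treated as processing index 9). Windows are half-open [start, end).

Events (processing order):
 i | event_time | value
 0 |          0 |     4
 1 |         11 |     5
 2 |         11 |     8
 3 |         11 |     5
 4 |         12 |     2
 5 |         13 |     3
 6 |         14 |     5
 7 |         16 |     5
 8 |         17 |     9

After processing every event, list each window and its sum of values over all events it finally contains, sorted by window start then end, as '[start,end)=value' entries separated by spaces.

i=0 t=0 v=4: → [0,5); WM=0
i=1 t=11 v=5: → [11,16); WM=11
i=2 t=11 v=8: → [11,16); WM=11
i=3 t=11 v=5: → [11,16); WM=11
i=4 t=12 v=2: → [11,17); WM=12
i=5 t=13 v=3: → [11,18); WM=13
i=6 t=14 v=5: → [11,19); WM=14
i=7 t=16 v=5: → [11,21); WM=16
i=8 t=17 v=9: → [11,22); WM=17

[0,5)=4 [11,22)=42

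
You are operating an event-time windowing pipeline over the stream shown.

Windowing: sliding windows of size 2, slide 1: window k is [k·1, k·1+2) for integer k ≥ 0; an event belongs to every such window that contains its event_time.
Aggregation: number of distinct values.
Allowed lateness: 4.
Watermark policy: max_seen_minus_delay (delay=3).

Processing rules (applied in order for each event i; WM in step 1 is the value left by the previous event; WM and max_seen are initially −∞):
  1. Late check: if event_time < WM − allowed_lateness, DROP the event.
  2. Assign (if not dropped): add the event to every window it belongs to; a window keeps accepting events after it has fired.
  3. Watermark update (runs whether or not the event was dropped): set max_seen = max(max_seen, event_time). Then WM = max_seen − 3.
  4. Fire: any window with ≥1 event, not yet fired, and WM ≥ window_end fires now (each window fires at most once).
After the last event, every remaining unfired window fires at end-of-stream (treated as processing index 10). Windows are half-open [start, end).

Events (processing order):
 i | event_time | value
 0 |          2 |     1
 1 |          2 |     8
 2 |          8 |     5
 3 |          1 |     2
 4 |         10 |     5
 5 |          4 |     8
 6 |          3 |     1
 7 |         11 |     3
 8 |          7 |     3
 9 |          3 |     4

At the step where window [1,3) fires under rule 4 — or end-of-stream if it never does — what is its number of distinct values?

2

i=0 t=2 v=1: → [2,4),[1,3); WM=-1
i=1 t=2 v=8: → [2,4),[1,3); WM=-1
i=2 t=8 v=5: → [8,10),[7,9); WM=5; [1,3) fires=2 [2,4) fires=2
i=3 t=1 v=2: → [1,3),[0,2); WM=5; [0,2) fires=1
i=4 t=10 v=5: → [10,12),[9,11); WM=7
i=5 t=4 v=8: → [4,6),[3,5); WM=7; [3,5) fires=1 [4,6) fires=1
i=6 t=3 v=1: → [3,5),[2,4); WM=7
i=7 t=11 v=3: → [11,13),[10,12); WM=8
i=8 t=7 v=3: → [7,9),[6,8); WM=8; [6,8) fires=1
i=9 t=3 v=4: DROP (t<8-4); WM=8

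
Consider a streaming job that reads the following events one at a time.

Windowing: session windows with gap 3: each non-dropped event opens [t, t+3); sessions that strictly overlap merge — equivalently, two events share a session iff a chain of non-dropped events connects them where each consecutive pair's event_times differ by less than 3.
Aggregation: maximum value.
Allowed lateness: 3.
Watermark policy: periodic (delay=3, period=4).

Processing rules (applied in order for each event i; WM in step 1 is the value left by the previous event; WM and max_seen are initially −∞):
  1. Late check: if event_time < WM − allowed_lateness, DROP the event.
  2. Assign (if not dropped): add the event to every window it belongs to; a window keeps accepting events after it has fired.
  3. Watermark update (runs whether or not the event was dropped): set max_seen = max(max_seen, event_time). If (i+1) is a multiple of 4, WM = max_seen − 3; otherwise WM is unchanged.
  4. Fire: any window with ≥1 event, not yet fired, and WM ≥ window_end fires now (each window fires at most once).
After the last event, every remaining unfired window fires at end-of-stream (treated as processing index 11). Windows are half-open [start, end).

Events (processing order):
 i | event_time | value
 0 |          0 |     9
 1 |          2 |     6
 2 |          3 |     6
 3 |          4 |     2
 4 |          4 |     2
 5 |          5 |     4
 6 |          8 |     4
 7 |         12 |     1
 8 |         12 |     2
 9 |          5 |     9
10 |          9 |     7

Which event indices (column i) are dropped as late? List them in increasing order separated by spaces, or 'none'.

i=0 t=0 v=9: → [0,3); WM=−∞
i=1 t=2 v=6: → [0,5); WM=−∞
i=2 t=3 v=6: → [0,6); WM=−∞
i=3 t=4 v=2: → [0,7); WM=1
i=4 t=4 v=2: → [0,7); WM=1
i=5 t=5 v=4: → [0,8); WM=1
i=6 t=8 v=4: → [8,11); WM=1
i=7 t=12 v=1: → [12,15); WM=9
i=8 t=12 v=2: → [12,15); WM=9
i=9 t=5 v=9: DROP (t<9-3); WM=9
i=10 t=9 v=7: → [8,12); WM=9

9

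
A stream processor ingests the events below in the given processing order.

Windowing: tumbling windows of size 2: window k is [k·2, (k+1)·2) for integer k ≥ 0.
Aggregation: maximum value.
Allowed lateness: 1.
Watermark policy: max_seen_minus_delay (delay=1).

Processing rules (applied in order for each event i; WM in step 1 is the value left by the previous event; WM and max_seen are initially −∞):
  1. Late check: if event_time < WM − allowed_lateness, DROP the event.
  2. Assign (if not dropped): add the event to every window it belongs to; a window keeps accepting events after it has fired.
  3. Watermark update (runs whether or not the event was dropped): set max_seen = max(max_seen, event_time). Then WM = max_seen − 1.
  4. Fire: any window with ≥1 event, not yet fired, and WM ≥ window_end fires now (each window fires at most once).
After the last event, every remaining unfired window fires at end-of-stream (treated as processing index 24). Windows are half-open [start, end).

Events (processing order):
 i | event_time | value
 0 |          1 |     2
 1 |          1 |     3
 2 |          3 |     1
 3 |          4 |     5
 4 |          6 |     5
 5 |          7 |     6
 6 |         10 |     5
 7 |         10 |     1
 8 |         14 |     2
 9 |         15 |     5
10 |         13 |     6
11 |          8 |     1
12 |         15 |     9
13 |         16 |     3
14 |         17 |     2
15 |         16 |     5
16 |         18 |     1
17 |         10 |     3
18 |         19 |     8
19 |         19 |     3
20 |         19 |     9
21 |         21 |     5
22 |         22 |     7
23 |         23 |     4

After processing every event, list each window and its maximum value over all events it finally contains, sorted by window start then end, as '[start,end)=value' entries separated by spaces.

[0,2)=3 [2,4)=1 [4,6)=5 [6,8)=6 [10,12)=5 [12,14)=6 [14,16)=9 [16,18)=5 [18,20)=9 [20,22)=5 [22,24)=7

i=0 t=1 v=2: → [0,2); WM=0
i=1 t=1 v=3: → [0,2); WM=0
i=2 t=3 v=1: → [2,4); WM=2; [0,2) fires=3
i=3 t=4 v=5: → [4,6); WM=3
i=4 t=6 v=5: → [6,8); WM=5; [2,4) fires=1
i=5 t=7 v=6: → [6,8); WM=6; [4,6) fires=5
i=6 t=10 v=5: → [10,12); WM=9; [6,8) fires=6
i=7 t=10 v=1: → [10,12); WM=9
i=8 t=14 v=2: → [14,16); WM=13; [10,12) fires=5
i=9 t=15 v=5: → [14,16); WM=14
i=10 t=13 v=6: → [12,14); WM=14; [12,14) fires=6
i=11 t=8 v=1: DROP (t<14-1); WM=14
i=12 t=15 v=9: → [14,16); WM=14
i=13 t=16 v=3: → [16,18); WM=15
i=14 t=17 v=2: → [16,18); WM=16; [14,16) fires=9
i=15 t=16 v=5: → [16,18); WM=16
i=16 t=18 v=1: → [18,20); WM=17
i=17 t=10 v=3: DROP (t<17-1); WM=17
i=18 t=19 v=8: → [18,20); WM=18; [16,18) fires=5
i=19 t=19 v=3: → [18,20); WM=18
i=20 t=19 v=9: → [18,20); WM=18
i=21 t=21 v=5: → [20,22); WM=20; [18,20) fires=9
i=22 t=22 v=7: → [22,24); WM=21
i=23 t=23 v=4: → [22,24); WM=22; [20,22) fires=5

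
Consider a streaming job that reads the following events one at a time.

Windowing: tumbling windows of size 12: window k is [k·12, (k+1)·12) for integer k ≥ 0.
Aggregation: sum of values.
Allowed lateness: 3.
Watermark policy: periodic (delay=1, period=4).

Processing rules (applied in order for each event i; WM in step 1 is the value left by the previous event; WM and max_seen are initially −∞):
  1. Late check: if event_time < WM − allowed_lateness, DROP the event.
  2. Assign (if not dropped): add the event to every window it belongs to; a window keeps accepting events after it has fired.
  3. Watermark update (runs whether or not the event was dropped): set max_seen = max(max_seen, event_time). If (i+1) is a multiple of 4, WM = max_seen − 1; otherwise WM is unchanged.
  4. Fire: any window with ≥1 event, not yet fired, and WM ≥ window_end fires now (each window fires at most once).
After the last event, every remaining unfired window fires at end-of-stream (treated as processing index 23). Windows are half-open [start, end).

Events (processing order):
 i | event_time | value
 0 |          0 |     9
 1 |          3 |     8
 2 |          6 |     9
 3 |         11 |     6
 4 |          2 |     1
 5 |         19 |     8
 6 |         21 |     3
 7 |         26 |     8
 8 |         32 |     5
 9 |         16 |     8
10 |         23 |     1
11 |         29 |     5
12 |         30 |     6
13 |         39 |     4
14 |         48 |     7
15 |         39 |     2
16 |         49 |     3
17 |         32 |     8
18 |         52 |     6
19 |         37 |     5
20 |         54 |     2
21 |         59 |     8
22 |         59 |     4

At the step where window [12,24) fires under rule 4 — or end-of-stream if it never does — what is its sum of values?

11

i=0 t=0 v=9: → [0,12); WM=−∞
i=1 t=3 v=8: → [0,12); WM=−∞
i=2 t=6 v=9: → [0,12); WM=−∞
i=3 t=11 v=6: → [0,12); WM=10
i=4 t=2 v=1: DROP (t<10-3); WM=10
i=5 t=19 v=8: → [12,24); WM=10
i=6 t=21 v=3: → [12,24); WM=10
i=7 t=26 v=8: → [24,36); WM=25; [0,12) fires=32 [12,24) fires=11
i=8 t=32 v=5: → [24,36); WM=25
i=9 t=16 v=8: DROP (t<25-3); WM=25
i=10 t=23 v=1: → [12,24); WM=25
i=11 t=29 v=5: → [24,36); WM=31
i=12 t=30 v=6: → [24,36); WM=31
i=13 t=39 v=4: → [36,48); WM=31
i=14 t=48 v=7: → [48,60); WM=31
i=15 t=39 v=2: → [36,48); WM=47; [24,36) fires=24
i=16 t=49 v=3: → [48,60); WM=47
i=17 t=32 v=8: DROP (t<47-3); WM=47
i=18 t=52 v=6: → [48,60); WM=47
i=19 t=37 v=5: DROP (t<47-3); WM=51; [36,48) fires=6
i=20 t=54 v=2: → [48,60); WM=51
i=21 t=59 v=8: → [48,60); WM=51
i=22 t=59 v=4: → [48,60); WM=51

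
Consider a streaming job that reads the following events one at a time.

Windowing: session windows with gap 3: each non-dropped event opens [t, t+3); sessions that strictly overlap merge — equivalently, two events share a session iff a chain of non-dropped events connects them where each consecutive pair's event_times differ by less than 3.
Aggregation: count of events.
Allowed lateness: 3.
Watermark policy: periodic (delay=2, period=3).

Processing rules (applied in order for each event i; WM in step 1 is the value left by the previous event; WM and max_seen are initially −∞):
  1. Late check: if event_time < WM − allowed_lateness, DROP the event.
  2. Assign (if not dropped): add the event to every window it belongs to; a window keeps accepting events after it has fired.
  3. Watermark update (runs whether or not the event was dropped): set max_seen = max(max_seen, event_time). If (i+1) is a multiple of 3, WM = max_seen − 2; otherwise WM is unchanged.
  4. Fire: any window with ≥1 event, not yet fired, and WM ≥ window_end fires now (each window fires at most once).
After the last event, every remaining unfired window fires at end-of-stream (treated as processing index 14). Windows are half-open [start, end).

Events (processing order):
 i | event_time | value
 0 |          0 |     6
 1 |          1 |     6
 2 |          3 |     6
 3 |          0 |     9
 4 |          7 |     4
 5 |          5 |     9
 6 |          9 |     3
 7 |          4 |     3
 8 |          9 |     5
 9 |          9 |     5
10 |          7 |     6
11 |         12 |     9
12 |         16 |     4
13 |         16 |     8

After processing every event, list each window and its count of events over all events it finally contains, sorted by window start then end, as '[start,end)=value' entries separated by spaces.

i=0 t=0 v=6: → [0,3); WM=−∞
i=1 t=1 v=6: → [0,4); WM=−∞
i=2 t=3 v=6: → [0,6); WM=1
i=3 t=0 v=9: → [0,6); WM=1
i=4 t=7 v=4: → [7,10); WM=1
i=5 t=5 v=9: → [0,10); WM=5
i=6 t=9 v=3: → [0,12); WM=5
i=7 t=4 v=3: → [0,12); WM=5
i=8 t=9 v=5: → [0,12); WM=7
i=9 t=9 v=5: → [0,12); WM=7
i=10 t=7 v=6: → [0,12); WM=7
i=11 t=12 v=9: → [12,15); WM=10
i=12 t=16 v=4: → [16,19); WM=10
i=13 t=16 v=8: → [16,19); WM=10

[0,12)=11 [12,15)=1 [16,19)=2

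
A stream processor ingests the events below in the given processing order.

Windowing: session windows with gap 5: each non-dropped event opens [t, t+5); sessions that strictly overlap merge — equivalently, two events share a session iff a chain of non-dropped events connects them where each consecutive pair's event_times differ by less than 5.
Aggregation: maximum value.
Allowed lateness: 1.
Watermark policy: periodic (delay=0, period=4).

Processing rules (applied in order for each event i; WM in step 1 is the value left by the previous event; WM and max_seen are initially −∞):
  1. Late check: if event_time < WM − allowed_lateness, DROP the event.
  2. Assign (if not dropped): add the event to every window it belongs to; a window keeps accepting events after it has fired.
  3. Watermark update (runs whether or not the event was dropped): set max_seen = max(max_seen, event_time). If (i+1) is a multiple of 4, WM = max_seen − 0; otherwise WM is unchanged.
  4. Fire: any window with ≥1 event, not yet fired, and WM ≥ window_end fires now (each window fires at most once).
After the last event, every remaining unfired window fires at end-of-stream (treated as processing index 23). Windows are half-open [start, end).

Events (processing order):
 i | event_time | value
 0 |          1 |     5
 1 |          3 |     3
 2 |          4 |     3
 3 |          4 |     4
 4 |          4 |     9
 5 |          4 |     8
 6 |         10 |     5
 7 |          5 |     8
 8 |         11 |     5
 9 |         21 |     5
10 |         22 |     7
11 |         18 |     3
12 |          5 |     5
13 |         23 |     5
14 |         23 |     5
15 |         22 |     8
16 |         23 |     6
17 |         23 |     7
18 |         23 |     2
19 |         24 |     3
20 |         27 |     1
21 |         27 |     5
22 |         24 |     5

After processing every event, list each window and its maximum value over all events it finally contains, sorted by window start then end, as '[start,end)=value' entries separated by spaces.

i=0 t=1 v=5: → [1,6); WM=−∞
i=1 t=3 v=3: → [1,8); WM=−∞
i=2 t=4 v=3: → [1,9); WM=−∞
i=3 t=4 v=4: → [1,9); WM=4
i=4 t=4 v=9: → [1,9); WM=4
i=5 t=4 v=8: → [1,9); WM=4
i=6 t=10 v=5: → [10,15); WM=4
i=7 t=5 v=8: → [1,10); WM=10
i=8 t=11 v=5: → [10,16); WM=10
i=9 t=21 v=5: → [21,26); WM=10
i=10 t=22 v=7: → [21,27); WM=10
i=11 t=18 v=3: → [18,27); WM=22
i=12 t=5 v=5: DROP (t<22-1); WM=22
i=13 t=23 v=5: → [18,28); WM=22
i=14 t=23 v=5: → [18,28); WM=22
i=15 t=22 v=8: → [18,28); WM=23
i=16 t=23 v=6: → [18,28); WM=23
i=17 t=23 v=7: → [18,28); WM=23
i=18 t=23 v=2: → [18,28); WM=23
i=19 t=24 v=3: → [18,29); WM=24
i=20 t=27 v=1: → [18,32); WM=24
i=21 t=27 v=5: → [18,32); WM=24
i=22 t=24 v=5: → [18,32); WM=24

[1,10)=9 [10,16)=5 [18,32)=8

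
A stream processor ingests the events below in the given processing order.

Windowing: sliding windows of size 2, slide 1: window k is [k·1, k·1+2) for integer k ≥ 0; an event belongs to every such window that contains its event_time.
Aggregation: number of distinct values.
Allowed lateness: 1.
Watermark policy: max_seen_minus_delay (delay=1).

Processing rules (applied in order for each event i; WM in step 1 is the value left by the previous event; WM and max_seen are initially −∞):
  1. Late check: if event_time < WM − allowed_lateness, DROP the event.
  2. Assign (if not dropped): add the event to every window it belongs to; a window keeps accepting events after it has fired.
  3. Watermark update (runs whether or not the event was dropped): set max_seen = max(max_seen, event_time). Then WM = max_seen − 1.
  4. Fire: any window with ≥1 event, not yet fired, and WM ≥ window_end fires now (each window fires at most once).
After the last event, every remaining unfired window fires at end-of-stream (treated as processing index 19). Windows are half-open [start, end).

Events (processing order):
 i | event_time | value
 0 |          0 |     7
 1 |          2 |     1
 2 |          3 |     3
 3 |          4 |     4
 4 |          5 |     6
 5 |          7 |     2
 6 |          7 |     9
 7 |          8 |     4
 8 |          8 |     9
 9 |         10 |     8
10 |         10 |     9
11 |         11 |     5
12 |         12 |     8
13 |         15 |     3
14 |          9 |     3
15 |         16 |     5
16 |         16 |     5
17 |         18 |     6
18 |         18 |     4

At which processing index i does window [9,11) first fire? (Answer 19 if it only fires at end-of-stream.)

i=0 t=0 v=7: → [0,2); WM=-1
i=1 t=2 v=1: → [2,4),[1,3); WM=1
i=2 t=3 v=3: → [3,5),[2,4); WM=2; [0,2) fires=1
i=3 t=4 v=4: → [4,6),[3,5); WM=3; [1,3) fires=1
i=4 t=5 v=6: → [5,7),[4,6); WM=4; [2,4) fires=2
i=5 t=7 v=2: → [7,9),[6,8); WM=6; [3,5) fires=2 [4,6) fires=2
i=6 t=7 v=9: → [7,9),[6,8); WM=6
i=7 t=8 v=4: → [8,10),[7,9); WM=7; [5,7) fires=1
i=8 t=8 v=9: → [8,10),[7,9); WM=7
i=9 t=10 v=8: → [10,12),[9,11); WM=9; [6,8) fires=2 [7,9) fires=3
i=10 t=10 v=9: → [10,12),[9,11); WM=9
i=11 t=11 v=5: → [11,13),[10,12); WM=10; [8,10) fires=2
i=12 t=12 v=8: → [12,14),[11,13); WM=11; [9,11) fires=2
i=13 t=15 v=3: → [15,17),[14,16); WM=14; [10,12) fires=3 [11,13) fires=2 [12,14) fires=1
i=14 t=9 v=3: DROP (t<14-1); WM=14
i=15 t=16 v=5: → [16,18),[15,17); WM=15
i=16 t=16 v=5: → [16,18),[15,17); WM=15
i=17 t=18 v=6: → [18,20),[17,19); WM=17; [14,16) fires=1 [15,17) fires=2
i=18 t=18 v=4: → [18,20),[17,19); WM=17

12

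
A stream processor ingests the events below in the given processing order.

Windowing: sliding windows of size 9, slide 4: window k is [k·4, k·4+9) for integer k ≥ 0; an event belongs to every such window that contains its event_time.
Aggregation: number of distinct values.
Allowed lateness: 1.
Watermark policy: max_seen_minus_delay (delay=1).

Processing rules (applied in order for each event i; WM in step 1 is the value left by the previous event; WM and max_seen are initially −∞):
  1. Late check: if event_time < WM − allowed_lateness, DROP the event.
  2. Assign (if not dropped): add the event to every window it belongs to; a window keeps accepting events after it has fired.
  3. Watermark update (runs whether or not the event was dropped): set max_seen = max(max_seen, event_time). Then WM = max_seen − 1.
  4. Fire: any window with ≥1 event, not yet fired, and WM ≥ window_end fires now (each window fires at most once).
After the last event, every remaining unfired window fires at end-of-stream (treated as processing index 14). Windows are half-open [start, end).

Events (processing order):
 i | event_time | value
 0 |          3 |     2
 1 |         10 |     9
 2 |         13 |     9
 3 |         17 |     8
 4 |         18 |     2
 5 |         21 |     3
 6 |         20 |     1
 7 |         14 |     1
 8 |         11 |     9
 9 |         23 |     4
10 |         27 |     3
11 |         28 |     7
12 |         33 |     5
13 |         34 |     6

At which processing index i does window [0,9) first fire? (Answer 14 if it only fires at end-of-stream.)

1

i=0 t=3 v=2: → [0,9); WM=2
i=1 t=10 v=9: → [8,17),[4,13); WM=9; [0,9) fires=1
i=2 t=13 v=9: → [12,21),[8,17); WM=12
i=3 t=17 v=8: → [16,25),[12,21); WM=16; [4,13) fires=1
i=4 t=18 v=2: → [16,25),[12,21); WM=17; [8,17) fires=1
i=5 t=21 v=3: → [20,29),[16,25); WM=20
i=6 t=20 v=1: → [20,29),[16,25),[12,21); WM=20
i=7 t=14 v=1: DROP (t<20-1); WM=20
i=8 t=11 v=9: DROP (t<20-1); WM=20
i=9 t=23 v=4: → [20,29),[16,25); WM=22; [12,21) fires=4
i=10 t=27 v=3: → [24,33),[20,29); WM=26; [16,25) fires=5
i=11 t=28 v=7: → [28,37),[24,33),[20,29); WM=27
i=12 t=33 v=5: → [32,41),[28,37); WM=32; [20,29) fires=4
i=13 t=34 v=6: → [32,41),[28,37); WM=33; [24,33) fires=2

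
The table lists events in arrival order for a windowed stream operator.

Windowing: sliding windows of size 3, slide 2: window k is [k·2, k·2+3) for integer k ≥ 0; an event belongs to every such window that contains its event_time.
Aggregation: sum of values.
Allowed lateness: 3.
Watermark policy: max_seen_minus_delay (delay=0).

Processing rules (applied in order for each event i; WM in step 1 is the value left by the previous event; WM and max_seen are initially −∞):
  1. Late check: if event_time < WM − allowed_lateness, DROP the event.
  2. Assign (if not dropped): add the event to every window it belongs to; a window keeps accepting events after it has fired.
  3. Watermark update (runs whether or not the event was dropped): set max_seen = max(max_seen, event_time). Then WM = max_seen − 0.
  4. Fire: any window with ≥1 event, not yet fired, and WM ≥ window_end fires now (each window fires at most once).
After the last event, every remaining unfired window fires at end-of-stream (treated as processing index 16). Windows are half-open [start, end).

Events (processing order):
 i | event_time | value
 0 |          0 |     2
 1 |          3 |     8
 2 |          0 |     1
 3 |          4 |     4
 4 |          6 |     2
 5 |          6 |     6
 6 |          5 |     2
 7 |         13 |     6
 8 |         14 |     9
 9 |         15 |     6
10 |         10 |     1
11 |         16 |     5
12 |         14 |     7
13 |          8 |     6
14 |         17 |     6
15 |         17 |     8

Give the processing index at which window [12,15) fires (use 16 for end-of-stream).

i=0 t=0 v=2: → [0,3); WM=0
i=1 t=3 v=8: → [2,5); WM=3; [0,3) fires=2
i=2 t=0 v=1: → [0,3); WM=3
i=3 t=4 v=4: → [4,7),[2,5); WM=4
i=4 t=6 v=2: → [6,9),[4,7); WM=6; [2,5) fires=12
i=5 t=6 v=6: → [6,9),[4,7); WM=6
i=6 t=5 v=2: → [4,7); WM=6
i=7 t=13 v=6: → [12,15); WM=13; [4,7) fires=14 [6,9) fires=8
i=8 t=14 v=9: → [14,17),[12,15); WM=14
i=9 t=15 v=6: → [14,17); WM=15; [12,15) fires=15
i=10 t=10 v=1: DROP (t<15-3); WM=15
i=11 t=16 v=5: → [16,19),[14,17); WM=16
i=12 t=14 v=7: → [14,17),[12,15); WM=16
i=13 t=8 v=6: DROP (t<16-3); WM=16
i=14 t=17 v=6: → [16,19); WM=17; [14,17) fires=27
i=15 t=17 v=8: → [16,19); WM=17

9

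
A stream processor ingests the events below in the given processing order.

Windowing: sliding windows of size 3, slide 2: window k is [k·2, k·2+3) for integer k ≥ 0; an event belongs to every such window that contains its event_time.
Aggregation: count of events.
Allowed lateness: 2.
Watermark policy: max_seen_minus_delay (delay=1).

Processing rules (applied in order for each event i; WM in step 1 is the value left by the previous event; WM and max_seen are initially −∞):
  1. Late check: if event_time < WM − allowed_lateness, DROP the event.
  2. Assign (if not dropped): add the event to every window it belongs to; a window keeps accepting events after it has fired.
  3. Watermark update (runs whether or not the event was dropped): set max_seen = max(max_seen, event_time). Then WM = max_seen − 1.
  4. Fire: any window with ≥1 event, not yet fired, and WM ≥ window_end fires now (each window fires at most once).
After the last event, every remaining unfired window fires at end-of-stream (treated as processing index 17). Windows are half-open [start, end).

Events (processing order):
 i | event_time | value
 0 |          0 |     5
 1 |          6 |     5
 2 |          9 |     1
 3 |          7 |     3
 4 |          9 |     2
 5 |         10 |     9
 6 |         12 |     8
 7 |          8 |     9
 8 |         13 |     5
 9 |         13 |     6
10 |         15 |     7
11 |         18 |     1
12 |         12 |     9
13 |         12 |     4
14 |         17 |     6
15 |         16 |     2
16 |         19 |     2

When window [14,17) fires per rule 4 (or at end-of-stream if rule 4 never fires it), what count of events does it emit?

i=0 t=0 v=5: → [0,3); WM=-1
i=1 t=6 v=5: → [6,9),[4,7); WM=5; [0,3) fires=1
i=2 t=9 v=1: → [8,11); WM=8; [4,7) fires=1
i=3 t=7 v=3: → [6,9); WM=8
i=4 t=9 v=2: → [8,11); WM=8
i=5 t=10 v=9: → [10,13),[8,11); WM=9; [6,9) fires=2
i=6 t=12 v=8: → [12,15),[10,13); WM=11; [8,11) fires=3
i=7 t=8 v=9: DROP (t<11-2); WM=11
i=8 t=13 v=5: → [12,15); WM=12
i=9 t=13 v=6: → [12,15); WM=12
i=10 t=15 v=7: → [14,17); WM=14; [10,13) fires=2
i=11 t=18 v=1: → [18,21),[16,19); WM=17; [12,15) fires=3 [14,17) fires=1
i=12 t=12 v=9: DROP (t<17-2); WM=17
i=13 t=12 v=4: DROP (t<17-2); WM=17
i=14 t=17 v=6: → [16,19); WM=17
i=15 t=16 v=2: → [16,19),[14,17); WM=17
i=16 t=19 v=2: → [18,21); WM=18

1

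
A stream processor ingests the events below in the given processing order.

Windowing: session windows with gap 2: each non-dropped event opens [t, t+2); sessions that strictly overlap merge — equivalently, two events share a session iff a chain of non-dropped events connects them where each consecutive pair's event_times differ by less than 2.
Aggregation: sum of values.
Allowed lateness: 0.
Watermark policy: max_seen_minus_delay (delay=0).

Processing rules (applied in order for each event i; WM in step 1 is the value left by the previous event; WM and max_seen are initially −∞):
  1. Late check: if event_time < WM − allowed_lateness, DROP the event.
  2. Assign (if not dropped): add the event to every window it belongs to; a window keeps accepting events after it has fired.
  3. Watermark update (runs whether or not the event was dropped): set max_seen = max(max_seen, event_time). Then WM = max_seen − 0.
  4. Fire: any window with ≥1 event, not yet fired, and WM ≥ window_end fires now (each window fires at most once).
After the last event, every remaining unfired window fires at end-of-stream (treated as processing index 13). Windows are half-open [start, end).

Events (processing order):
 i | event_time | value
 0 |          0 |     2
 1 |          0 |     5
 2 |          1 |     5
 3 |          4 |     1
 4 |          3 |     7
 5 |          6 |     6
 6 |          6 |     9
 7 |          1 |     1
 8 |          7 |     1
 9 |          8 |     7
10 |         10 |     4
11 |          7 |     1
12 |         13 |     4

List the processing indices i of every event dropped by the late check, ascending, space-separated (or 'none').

4 7 11

i=0 t=0 v=2: → [0,2); WM=0
i=1 t=0 v=5: → [0,2); WM=0
i=2 t=1 v=5: → [0,3); WM=1
i=3 t=4 v=1: → [4,6); WM=4
i=4 t=3 v=7: DROP (t<4-0); WM=4
i=5 t=6 v=6: → [6,8); WM=6
i=6 t=6 v=9: → [6,8); WM=6
i=7 t=1 v=1: DROP (t<6-0); WM=6
i=8 t=7 v=1: → [6,9); WM=7
i=9 t=8 v=7: → [6,10); WM=8
i=10 t=10 v=4: → [10,12); WM=10
i=11 t=7 v=1: DROP (t<10-0); WM=10
i=12 t=13 v=4: → [13,15); WM=13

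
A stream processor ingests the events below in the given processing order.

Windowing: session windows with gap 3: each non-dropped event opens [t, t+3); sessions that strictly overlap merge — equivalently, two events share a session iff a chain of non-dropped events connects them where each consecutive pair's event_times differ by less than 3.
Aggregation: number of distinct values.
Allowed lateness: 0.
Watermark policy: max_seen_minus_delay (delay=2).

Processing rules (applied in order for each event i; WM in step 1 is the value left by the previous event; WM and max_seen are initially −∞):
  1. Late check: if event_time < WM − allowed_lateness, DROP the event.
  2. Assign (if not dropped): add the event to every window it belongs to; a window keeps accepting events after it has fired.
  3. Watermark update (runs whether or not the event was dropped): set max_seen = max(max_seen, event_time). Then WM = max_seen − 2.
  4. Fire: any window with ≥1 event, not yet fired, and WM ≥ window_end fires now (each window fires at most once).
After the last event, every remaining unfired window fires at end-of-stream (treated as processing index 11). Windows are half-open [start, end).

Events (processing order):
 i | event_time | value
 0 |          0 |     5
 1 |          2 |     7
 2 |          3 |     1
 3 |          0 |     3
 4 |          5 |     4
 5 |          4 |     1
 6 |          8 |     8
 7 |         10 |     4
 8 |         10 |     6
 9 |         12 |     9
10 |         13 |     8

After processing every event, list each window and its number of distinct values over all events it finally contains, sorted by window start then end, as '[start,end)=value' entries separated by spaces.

i=0 t=0 v=5: → [0,3); WM=-2
i=1 t=2 v=7: → [0,5); WM=0
i=2 t=3 v=1: → [0,6); WM=1
i=3 t=0 v=3: DROP (t<1-0); WM=1
i=4 t=5 v=4: → [0,8); WM=3
i=5 t=4 v=1: → [0,8); WM=3
i=6 t=8 v=8: → [8,11); WM=6
i=7 t=10 v=4: → [8,13); WM=8
i=8 t=10 v=6: → [8,13); WM=8
i=9 t=12 v=9: → [8,15); WM=10
i=10 t=13 v=8: → [8,16); WM=11

[0,8)=4 [8,16)=4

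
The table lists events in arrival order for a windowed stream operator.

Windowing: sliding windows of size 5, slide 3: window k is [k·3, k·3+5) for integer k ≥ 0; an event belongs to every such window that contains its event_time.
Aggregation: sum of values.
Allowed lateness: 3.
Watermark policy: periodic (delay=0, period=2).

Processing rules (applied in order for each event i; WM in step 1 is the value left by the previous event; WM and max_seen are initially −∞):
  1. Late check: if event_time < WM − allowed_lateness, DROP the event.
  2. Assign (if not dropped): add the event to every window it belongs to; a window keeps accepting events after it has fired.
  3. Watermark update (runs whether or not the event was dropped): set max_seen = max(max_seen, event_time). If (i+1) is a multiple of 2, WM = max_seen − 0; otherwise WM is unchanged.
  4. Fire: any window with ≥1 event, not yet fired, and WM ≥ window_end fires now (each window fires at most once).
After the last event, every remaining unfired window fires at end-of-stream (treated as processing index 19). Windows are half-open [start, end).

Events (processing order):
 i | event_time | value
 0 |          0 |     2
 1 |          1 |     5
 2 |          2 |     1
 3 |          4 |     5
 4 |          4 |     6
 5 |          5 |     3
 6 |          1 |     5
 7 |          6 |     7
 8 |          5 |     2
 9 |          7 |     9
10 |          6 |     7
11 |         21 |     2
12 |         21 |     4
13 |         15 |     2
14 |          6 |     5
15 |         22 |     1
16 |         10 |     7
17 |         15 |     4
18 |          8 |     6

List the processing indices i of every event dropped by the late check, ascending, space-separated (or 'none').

i=0 t=0 v=2: → [0,5); WM=−∞
i=1 t=1 v=5: → [0,5); WM=1
i=2 t=2 v=1: → [0,5); WM=1
i=3 t=4 v=5: → [3,8),[0,5); WM=4
i=4 t=4 v=6: → [3,8),[0,5); WM=4
i=5 t=5 v=3: → [3,8); WM=5; [0,5) fires=19
i=6 t=1 v=5: DROP (t<5-3); WM=5
i=7 t=6 v=7: → [6,11),[3,8); WM=6
i=8 t=5 v=2: → [3,8); WM=6
i=9 t=7 v=9: → [6,11),[3,8); WM=7
i=10 t=6 v=7: → [6,11),[3,8); WM=7
i=11 t=21 v=2: → [21,26),[18,23); WM=21; [3,8) fires=39 [6,11) fires=23
i=12 t=21 v=4: → [21,26),[18,23); WM=21
i=13 t=15 v=2: DROP (t<21-3); WM=21
i=14 t=6 v=5: DROP (t<21-3); WM=21
i=15 t=22 v=1: → [21,26),[18,23); WM=22
i=16 t=10 v=7: DROP (t<22-3); WM=22
i=17 t=15 v=4: DROP (t<22-3); WM=22
i=18 t=8 v=6: DROP (t<22-3); WM=22

6 13 14 16 17 18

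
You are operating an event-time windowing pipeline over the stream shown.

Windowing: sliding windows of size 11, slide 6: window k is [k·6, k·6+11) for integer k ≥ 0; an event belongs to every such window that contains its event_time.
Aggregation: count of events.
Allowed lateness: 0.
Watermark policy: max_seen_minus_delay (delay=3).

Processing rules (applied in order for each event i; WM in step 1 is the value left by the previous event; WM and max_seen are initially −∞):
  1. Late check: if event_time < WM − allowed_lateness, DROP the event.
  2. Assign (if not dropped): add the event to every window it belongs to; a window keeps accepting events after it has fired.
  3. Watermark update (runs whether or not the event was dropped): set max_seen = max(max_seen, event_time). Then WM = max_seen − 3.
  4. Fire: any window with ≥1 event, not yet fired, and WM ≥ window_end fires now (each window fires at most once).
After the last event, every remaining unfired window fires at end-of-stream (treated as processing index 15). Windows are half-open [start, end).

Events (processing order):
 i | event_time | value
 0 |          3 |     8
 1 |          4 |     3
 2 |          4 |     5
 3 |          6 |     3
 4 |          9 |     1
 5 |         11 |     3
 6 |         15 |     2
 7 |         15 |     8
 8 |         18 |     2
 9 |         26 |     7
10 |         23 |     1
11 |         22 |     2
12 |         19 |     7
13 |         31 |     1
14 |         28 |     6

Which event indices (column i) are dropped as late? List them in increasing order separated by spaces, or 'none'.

11 12

i=0 t=3 v=8: → [0,11); WM=0
i=1 t=4 v=3: → [0,11); WM=1
i=2 t=4 v=5: → [0,11); WM=1
i=3 t=6 v=3: → [6,17),[0,11); WM=3
i=4 t=9 v=1: → [6,17),[0,11); WM=6
i=5 t=11 v=3: → [6,17); WM=8
i=6 t=15 v=2: → [12,23),[6,17); WM=12; [0,11) fires=5
i=7 t=15 v=8: → [12,23),[6,17); WM=12
i=8 t=18 v=2: → [18,29),[12,23); WM=15
i=9 t=26 v=7: → [24,35),[18,29); WM=23; [6,17) fires=5 [12,23) fires=3
i=10 t=23 v=1: → [18,29); WM=23
i=11 t=22 v=2: DROP (t<23-0); WM=23
i=12 t=19 v=7: DROP (t<23-0); WM=23
i=13 t=31 v=1: → [30,41),[24,35); WM=28
i=14 t=28 v=6: → [24,35),[18,29); WM=28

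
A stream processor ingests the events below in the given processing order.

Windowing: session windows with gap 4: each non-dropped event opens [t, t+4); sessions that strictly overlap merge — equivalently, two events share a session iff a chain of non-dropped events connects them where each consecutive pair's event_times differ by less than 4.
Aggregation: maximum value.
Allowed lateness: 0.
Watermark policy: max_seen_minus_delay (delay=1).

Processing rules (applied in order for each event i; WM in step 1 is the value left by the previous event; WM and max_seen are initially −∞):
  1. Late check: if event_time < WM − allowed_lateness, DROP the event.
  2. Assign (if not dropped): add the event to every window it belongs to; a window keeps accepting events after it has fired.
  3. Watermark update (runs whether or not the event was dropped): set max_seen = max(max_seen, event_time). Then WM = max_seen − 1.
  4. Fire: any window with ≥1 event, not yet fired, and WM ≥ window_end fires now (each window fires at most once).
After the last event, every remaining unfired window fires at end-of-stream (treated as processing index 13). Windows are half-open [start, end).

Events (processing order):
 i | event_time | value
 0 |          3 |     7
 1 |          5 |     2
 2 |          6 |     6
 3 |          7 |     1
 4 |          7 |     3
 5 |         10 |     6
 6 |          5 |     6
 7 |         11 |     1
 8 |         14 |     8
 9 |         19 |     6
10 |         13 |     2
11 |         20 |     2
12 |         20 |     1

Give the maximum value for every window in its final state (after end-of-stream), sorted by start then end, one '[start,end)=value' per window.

[3,18)=8 [19,24)=6

i=0 t=3 v=7: → [3,7); WM=2
i=1 t=5 v=2: → [3,9); WM=4
i=2 t=6 v=6: → [3,10); WM=5
i=3 t=7 v=1: → [3,11); WM=6
i=4 t=7 v=3: → [3,11); WM=6
i=5 t=10 v=6: → [3,14); WM=9
i=6 t=5 v=6: DROP (t<9-0); WM=9
i=7 t=11 v=1: → [3,15); WM=10
i=8 t=14 v=8: → [3,18); WM=13
i=9 t=19 v=6: → [19,23); WM=18
i=10 t=13 v=2: DROP (t<18-0); WM=18
i=11 t=20 v=2: → [19,24); WM=19
i=12 t=20 v=1: → [19,24); WM=19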